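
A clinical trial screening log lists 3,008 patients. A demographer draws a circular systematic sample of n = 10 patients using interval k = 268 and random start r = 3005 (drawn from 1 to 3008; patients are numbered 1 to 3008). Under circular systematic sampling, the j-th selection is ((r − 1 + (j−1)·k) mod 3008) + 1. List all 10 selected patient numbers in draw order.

Selection 1: 3005
Selection 2: 3005 + 268 = 3273 → 3273 − 3008 = 265
Selection 3: 265 + 268 = 533
Selection 4: 533 + 268 = 801
Selection 5: 801 + 268 = 1069
Selection 6: 1069 + 268 = 1337
Selection 7: 1337 + 268 = 1605
Selection 8: 1605 + 268 = 1873
Selection 9: 1873 + 268 = 2141
Selection 10: 2141 + 268 = 2409

3005, 265, 533, 801, 1069, 1337, 1605, 1873, 2141, 2409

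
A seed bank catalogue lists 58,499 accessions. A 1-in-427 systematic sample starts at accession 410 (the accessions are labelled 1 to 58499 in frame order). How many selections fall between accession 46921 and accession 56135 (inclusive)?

22

k = 427
First selection ≥ 46921: 410 + ⌈(46921−410)/427⌉·427 = 410 + 109×427 = 46953
Last selection ≤ 56135: 410 + ⌊(56135−410)/427⌋·427 = 410 + 130×427 = 55920
Count = 130 − 109 + 1 = 22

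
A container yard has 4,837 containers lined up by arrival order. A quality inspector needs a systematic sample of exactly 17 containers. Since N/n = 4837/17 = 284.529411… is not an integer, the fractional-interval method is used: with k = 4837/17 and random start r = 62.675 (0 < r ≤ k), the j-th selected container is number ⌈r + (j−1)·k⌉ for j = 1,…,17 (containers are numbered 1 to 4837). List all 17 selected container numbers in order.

63, 348, 632, 917, 1201, 1486, 1770, 2055, 2339, 2624, 2908, 3193, 3478, 3762, 4047, 4331, 4616

j=1: r + 0k = 62.675 → ⌈·⌉ = 63
j=2: r + 1k = 347.204411… → ⌈·⌉ = 348
j=3: r + 2k = 631.733823… → ⌈·⌉ = 632
j=4: r + 3k = 916.263235… → ⌈·⌉ = 917
j=5: r + 4k = 1200.792647… → ⌈·⌉ = 1201
j=6: r + 5k = 1485.322058… → ⌈·⌉ = 1486
j=7: r + 6k = 1769.851470… → ⌈·⌉ = 1770
j=8: r + 7k = 2054.380882… → ⌈·⌉ = 2055
j=9: r + 8k = 2338.910294… → ⌈·⌉ = 2339
j=10: r + 9k = 2623.439705… → ⌈·⌉ = 2624
j=11: r + 10k = 2907.969117… → ⌈·⌉ = 2908
j=12: r + 11k = 3192.498529… → ⌈·⌉ = 3193
j=13: r + 12k = 3477.027941… → ⌈·⌉ = 3478
j=14: r + 13k = 3761.557352… → ⌈·⌉ = 3762
j=15: r + 14k = 4046.086764… → ⌈·⌉ = 4047
j=16: r + 15k = 4330.616176… → ⌈·⌉ = 4331
j=17: r + 16k = 4615.145588… → ⌈·⌉ = 4616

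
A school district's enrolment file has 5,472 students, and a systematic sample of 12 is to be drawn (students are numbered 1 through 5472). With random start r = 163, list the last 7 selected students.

k = N/n = 5472/12 = 456
6th selection = 163 + 5×456 = 2443
7th: 2443 + 456 = 2899
8th: 2899 + 456 = 3355
9th: 3355 + 456 = 3811
10th: 3811 + 456 = 4267
11th: 4267 + 456 = 4723
12th: 4723 + 456 = 5179

2443, 2899, 3355, 3811, 4267, 4723, 5179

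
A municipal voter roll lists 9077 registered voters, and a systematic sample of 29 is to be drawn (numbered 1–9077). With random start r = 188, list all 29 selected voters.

188, 501, 814, 1127, 1440, 1753, 2066, 2379, 2692, 3005, 3318, 3631, 3944, 4257, 4570, 4883, 5196, 5509, 5822, 6135, 6448, 6761, 7074, 7387, 7700, 8013, 8326, 8639, 8952

k = N/n = 9077/29 = 313
voter 1: 188
voter 2: 188 + 313 = 501
voter 3: 501 + 313 = 814
voter 4: 814 + 313 = 1127
voter 5: 1127 + 313 = 1440
voter 6: 1440 + 313 = 1753
voter 7: 1753 + 313 = 2066
voter 8: 2066 + 313 = 2379
voter 9: 2379 + 313 = 2692
voter 10: 2692 + 313 = 3005
voter 11: 3005 + 313 = 3318
voter 12: 3318 + 313 = 3631
voter 13: 3631 + 313 = 3944
voter 14: 3944 + 313 = 4257
voter 15: 4257 + 313 = 4570
voter 16: 4570 + 313 = 4883
voter 17: 4883 + 313 = 5196
voter 18: 5196 + 313 = 5509
voter 19: 5509 + 313 = 5822
voter 20: 5822 + 313 = 6135
voter 21: 6135 + 313 = 6448
voter 22: 6448 + 313 = 6761
voter 23: 6761 + 313 = 7074
voter 24: 7074 + 313 = 7387
voter 25: 7387 + 313 = 7700
voter 26: 7700 + 313 = 8013
voter 27: 8013 + 313 = 8326
voter 28: 8326 + 313 = 8639
voter 29: 8639 + 313 = 8952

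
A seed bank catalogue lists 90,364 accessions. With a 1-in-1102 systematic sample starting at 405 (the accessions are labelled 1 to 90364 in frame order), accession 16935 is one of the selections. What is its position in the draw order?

16

k = 1102
position = (16935 − 405)/1102 + 1 = 16530/1102 + 1 = 15 + 1 = 16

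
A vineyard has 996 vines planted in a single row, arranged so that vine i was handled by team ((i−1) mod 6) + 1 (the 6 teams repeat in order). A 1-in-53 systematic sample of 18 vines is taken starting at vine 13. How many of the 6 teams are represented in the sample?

6

Consecutive selections differ by k = 53, so their team numbers differ by 53 mod 6 = 5.
gcd(53, 6) = 1, so the sample visits 6/1 = 6 distinct residues mod 6.
Start 13 is team 1; the teams hit are 1, 2, 3, 4, 5, 6.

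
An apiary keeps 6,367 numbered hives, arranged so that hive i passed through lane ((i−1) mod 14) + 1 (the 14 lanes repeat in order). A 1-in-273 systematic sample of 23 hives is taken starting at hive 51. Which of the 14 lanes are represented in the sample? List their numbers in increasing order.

2, 9

Consecutive selections differ by k = 273, so their lane numbers differ by 273 mod 14 = 7.
gcd(273, 14) = 7, so the sample visits 14/7 = 2 distinct residues mod 14.
Start 51 is lane 9; the lanes hit are 2, 9.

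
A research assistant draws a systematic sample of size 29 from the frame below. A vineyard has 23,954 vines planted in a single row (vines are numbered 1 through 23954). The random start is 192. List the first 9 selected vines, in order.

k = N/n = 23954/29 = 826
vine 1: 192
vine 2: 192 + 826 = 1018
vine 3: 1018 + 826 = 1844
vine 4: 1844 + 826 = 2670
vine 5: 2670 + 826 = 3496
vine 6: 3496 + 826 = 4322
vine 7: 4322 + 826 = 5148
vine 8: 5148 + 826 = 5974
vine 9: 5974 + 826 = 6800

192, 1018, 1844, 2670, 3496, 4322, 5148, 5974, 6800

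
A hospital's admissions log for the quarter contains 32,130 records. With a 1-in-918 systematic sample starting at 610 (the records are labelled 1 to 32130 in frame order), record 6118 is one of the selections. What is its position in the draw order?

k = 918
position = (6118 − 610)/918 + 1 = 5508/918 + 1 = 6 + 1 = 7

7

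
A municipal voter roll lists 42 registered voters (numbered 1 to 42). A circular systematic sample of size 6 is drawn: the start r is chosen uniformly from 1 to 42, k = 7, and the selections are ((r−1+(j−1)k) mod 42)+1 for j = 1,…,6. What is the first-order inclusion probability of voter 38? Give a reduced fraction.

1/7

For each position j, as r ranges over 1…42 the j-th selection hits every voter exactly once, so voter 38 is selected for exactly 6 of the 42 starts.
Inclusion probability = 6/42 = 1/7.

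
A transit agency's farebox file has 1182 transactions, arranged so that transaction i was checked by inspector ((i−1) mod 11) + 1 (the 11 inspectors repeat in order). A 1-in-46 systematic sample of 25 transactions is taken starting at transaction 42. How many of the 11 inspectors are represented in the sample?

Consecutive selections differ by k = 46, so their inspector numbers differ by 46 mod 11 = 2.
gcd(46, 11) = 1, so the sample visits 11/1 = 11 distinct residues mod 11.
Start 42 is inspector 9; the inspectors hit are 1, 2, 3, 4, 5, 6, 7, 8, 9, 10, 11.

11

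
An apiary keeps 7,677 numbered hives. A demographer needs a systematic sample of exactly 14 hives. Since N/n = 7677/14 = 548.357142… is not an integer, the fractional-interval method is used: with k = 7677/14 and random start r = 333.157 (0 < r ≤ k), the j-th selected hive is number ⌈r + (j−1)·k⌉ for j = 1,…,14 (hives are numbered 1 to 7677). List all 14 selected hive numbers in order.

j=1: r + 0k = 333.157 → ⌈·⌉ = 334
j=2: r + 1k = 881.514142… → ⌈·⌉ = 882
j=3: r + 2k = 1429.871285… → ⌈·⌉ = 1430
j=4: r + 3k = 1978.228428… → ⌈·⌉ = 1979
j=5: r + 4k = 2526.585571… → ⌈·⌉ = 2527
j=6: r + 5k = 3074.942714… → ⌈·⌉ = 3075
j=7: r + 6k = 3623.299857… → ⌈·⌉ = 3624
j=8: r + 7k = 4171.657 → ⌈·⌉ = 4172
j=9: r + 8k = 4720.014142… → ⌈·⌉ = 4721
j=10: r + 9k = 5268.371285… → ⌈·⌉ = 5269
j=11: r + 10k = 5816.728428… → ⌈·⌉ = 5817
j=12: r + 11k = 6365.085571… → ⌈·⌉ = 6366
j=13: r + 12k = 6913.442714… → ⌈·⌉ = 6914
j=14: r + 13k = 7461.799857… → ⌈·⌉ = 7462

334, 882, 1430, 1979, 2527, 3075, 3624, 4172, 4721, 5269, 5817, 6366, 6914, 7462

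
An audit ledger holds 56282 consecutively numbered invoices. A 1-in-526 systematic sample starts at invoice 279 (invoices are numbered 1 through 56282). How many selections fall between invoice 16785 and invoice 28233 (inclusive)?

k = 526
First selection ≥ 16785: 279 + ⌈(16785−279)/526⌉·526 = 279 + 32×526 = 17111
Last selection ≤ 28233: 279 + ⌊(28233−279)/526⌋·526 = 279 + 53×526 = 28157
Count = 53 − 32 + 1 = 22

22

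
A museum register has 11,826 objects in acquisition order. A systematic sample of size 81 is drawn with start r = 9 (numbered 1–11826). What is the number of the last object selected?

11689

k = 11826/81 = 146
81st selection = r + (81−1)·k = 9 + 80×146 = 9 + 11680 = 11689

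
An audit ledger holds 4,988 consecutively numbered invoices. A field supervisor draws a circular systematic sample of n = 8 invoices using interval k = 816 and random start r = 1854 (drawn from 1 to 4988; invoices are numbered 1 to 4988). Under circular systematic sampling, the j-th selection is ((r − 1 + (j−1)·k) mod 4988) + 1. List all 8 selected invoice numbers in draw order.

Selection 1: 1854
Selection 2: 1854 + 816 = 2670
Selection 3: 2670 + 816 = 3486
Selection 4: 3486 + 816 = 4302
Selection 5: 4302 + 816 = 5118 → 5118 − 4988 = 130
Selection 6: 130 + 816 = 946
Selection 7: 946 + 816 = 1762
Selection 8: 1762 + 816 = 2578

1854, 2670, 3486, 4302, 130, 946, 1762, 2578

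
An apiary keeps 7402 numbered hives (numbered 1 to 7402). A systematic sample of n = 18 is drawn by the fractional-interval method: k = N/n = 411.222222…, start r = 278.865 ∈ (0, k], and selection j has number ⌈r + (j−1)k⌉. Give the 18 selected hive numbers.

j=1: r + 0k = 278.865 → ⌈·⌉ = 279
j=2: r + 1k = 690.087222… → ⌈·⌉ = 691
j=3: r + 2k = 1101.309444… → ⌈·⌉ = 1102
j=4: r + 3k = 1512.531666… → ⌈·⌉ = 1513
j=5: r + 4k = 1923.753888… → ⌈·⌉ = 1924
j=6: r + 5k = 2334.976111… → ⌈·⌉ = 2335
j=7: r + 6k = 2746.198333… → ⌈·⌉ = 2747
j=8: r + 7k = 3157.420555… → ⌈·⌉ = 3158
j=9: r + 8k = 3568.642777… → ⌈·⌉ = 3569
j=10: r + 9k = 3979.865 → ⌈·⌉ = 3980
j=11: r + 10k = 4391.087222… → ⌈·⌉ = 4392
j=12: r + 11k = 4802.309444… → ⌈·⌉ = 4803
j=13: r + 12k = 5213.531666… → ⌈·⌉ = 5214
j=14: r + 13k = 5624.753888… → ⌈·⌉ = 5625
j=15: r + 14k = 6035.976111… → ⌈·⌉ = 6036
j=16: r + 15k = 6447.198333… → ⌈·⌉ = 6448
j=17: r + 16k = 6858.420555… → ⌈·⌉ = 6859
j=18: r + 17k = 7269.642777… → ⌈·⌉ = 7270

279, 691, 1102, 1513, 1924, 2335, 2747, 3158, 3569, 3980, 4392, 4803, 5214, 5625, 6036, 6448, 6859, 7270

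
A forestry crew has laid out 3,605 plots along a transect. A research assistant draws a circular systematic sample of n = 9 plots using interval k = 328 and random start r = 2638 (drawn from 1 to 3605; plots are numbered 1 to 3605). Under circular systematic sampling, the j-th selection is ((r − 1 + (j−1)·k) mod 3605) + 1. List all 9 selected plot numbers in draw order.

2638, 2966, 3294, 17, 345, 673, 1001, 1329, 1657

Selection 1: 2638
Selection 2: 2638 + 328 = 2966
Selection 3: 2966 + 328 = 3294
Selection 4: 3294 + 328 = 3622 → 3622 − 3605 = 17
Selection 5: 17 + 328 = 345
Selection 6: 345 + 328 = 673
Selection 7: 673 + 328 = 1001
Selection 8: 1001 + 328 = 1329
Selection 9: 1329 + 328 = 1657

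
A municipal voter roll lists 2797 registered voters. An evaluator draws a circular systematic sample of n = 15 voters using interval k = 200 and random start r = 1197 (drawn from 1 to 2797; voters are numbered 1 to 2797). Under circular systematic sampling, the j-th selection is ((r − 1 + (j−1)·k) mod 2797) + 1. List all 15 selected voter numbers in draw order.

Selection 1: 1197
Selection 2: 1197 + 200 = 1397
Selection 3: 1397 + 200 = 1597
Selection 4: 1597 + 200 = 1797
Selection 5: 1797 + 200 = 1997
Selection 6: 1997 + 200 = 2197
Selection 7: 2197 + 200 = 2397
Selection 8: 2397 + 200 = 2597
Selection 9: 2597 + 200 = 2797
Selection 10: 2797 + 200 = 2997 → 2997 − 2797 = 200
Selection 11: 200 + 200 = 400
Selection 12: 400 + 200 = 600
Selection 13: 600 + 200 = 800
Selection 14: 800 + 200 = 1000
Selection 15: 1000 + 200 = 1200

1197, 1397, 1597, 1797, 1997, 2197, 2397, 2597, 2797, 200, 400, 600, 800, 1000, 1200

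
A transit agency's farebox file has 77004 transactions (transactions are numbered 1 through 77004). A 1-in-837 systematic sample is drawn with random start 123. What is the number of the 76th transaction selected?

62898

k = 837
76th selection = r + (76−1)·k = 123 + 75×837 = 123 + 62775 = 62898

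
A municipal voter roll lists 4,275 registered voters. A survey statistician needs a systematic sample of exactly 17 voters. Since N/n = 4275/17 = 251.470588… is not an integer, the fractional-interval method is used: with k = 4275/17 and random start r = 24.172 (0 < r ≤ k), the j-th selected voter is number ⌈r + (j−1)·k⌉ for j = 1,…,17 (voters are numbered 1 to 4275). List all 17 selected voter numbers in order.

25, 276, 528, 779, 1031, 1282, 1533, 1785, 2036, 2288, 2539, 2791, 3042, 3294, 3545, 3797, 4048

j=1: r + 0k = 24.172 → ⌈·⌉ = 25
j=2: r + 1k = 275.642588… → ⌈·⌉ = 276
j=3: r + 2k = 527.113176… → ⌈·⌉ = 528
j=4: r + 3k = 778.583764… → ⌈·⌉ = 779
j=5: r + 4k = 1030.054352… → ⌈·⌉ = 1031
j=6: r + 5k = 1281.524941… → ⌈·⌉ = 1282
j=7: r + 6k = 1532.995529… → ⌈·⌉ = 1533
j=8: r + 7k = 1784.466117… → ⌈·⌉ = 1785
j=9: r + 8k = 2035.936705… → ⌈·⌉ = 2036
j=10: r + 9k = 2287.407294… → ⌈·⌉ = 2288
j=11: r + 10k = 2538.877882… → ⌈·⌉ = 2539
j=12: r + 11k = 2790.348470… → ⌈·⌉ = 2791
j=13: r + 12k = 3041.819058… → ⌈·⌉ = 3042
j=14: r + 13k = 3293.289647… → ⌈·⌉ = 3294
j=15: r + 14k = 3544.760235… → ⌈·⌉ = 3545
j=16: r + 15k = 3796.230823… → ⌈·⌉ = 3797
j=17: r + 16k = 4047.701411… → ⌈·⌉ = 4048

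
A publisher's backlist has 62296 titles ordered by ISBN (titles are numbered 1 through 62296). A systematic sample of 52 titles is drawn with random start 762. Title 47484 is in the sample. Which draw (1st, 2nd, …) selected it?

k = 62296/52 = 1198
position = (47484 − 762)/1198 + 1 = 46722/1198 + 1 = 39 + 1 = 40

40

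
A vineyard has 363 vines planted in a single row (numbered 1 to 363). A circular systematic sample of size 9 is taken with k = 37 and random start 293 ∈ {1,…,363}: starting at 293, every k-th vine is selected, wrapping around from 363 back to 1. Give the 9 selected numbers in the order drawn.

293, 330, 4, 41, 78, 115, 152, 189, 226

Selection 1: 293
Selection 2: 293 + 37 = 330
Selection 3: 330 + 37 = 367 → 367 − 363 = 4
Selection 4: 4 + 37 = 41
Selection 5: 41 + 37 = 78
Selection 6: 78 + 37 = 115
Selection 7: 115 + 37 = 152
Selection 8: 152 + 37 = 189
Selection 9: 189 + 37 = 226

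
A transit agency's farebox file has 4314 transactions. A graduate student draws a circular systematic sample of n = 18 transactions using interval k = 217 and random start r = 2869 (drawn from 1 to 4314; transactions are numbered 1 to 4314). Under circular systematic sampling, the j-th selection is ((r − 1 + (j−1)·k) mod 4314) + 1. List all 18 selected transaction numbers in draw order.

2869, 3086, 3303, 3520, 3737, 3954, 4171, 74, 291, 508, 725, 942, 1159, 1376, 1593, 1810, 2027, 2244

Selection 1: 2869
Selection 2: 2869 + 217 = 3086
Selection 3: 3086 + 217 = 3303
Selection 4: 3303 + 217 = 3520
Selection 5: 3520 + 217 = 3737
Selection 6: 3737 + 217 = 3954
Selection 7: 3954 + 217 = 4171
Selection 8: 4171 + 217 = 4388 → 4388 − 4314 = 74
Selection 9: 74 + 217 = 291
Selection 10: 291 + 217 = 508
Selection 11: 508 + 217 = 725
Selection 12: 725 + 217 = 942
Selection 13: 942 + 217 = 1159
Selection 14: 1159 + 217 = 1376
Selection 15: 1376 + 217 = 1593
Selection 16: 1593 + 217 = 1810
Selection 17: 1810 + 217 = 2027
Selection 18: 2027 + 217 = 2244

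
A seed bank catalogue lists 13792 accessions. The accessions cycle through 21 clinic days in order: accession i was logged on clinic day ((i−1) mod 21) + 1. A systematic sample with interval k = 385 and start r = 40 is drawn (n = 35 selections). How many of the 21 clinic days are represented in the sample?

3

Consecutive selections differ by k = 385, so their clinic day numbers differ by 385 mod 21 = 7.
gcd(385, 21) = 7, so the sample visits 21/7 = 3 distinct residues mod 21.
Start 40 is clinic day 19; the clinic days hit are 5, 12, 19.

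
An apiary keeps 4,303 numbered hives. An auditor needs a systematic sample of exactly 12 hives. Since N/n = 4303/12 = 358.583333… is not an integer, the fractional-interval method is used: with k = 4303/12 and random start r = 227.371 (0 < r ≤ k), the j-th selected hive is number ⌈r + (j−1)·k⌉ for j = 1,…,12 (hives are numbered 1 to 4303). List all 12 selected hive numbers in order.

228, 586, 945, 1304, 1662, 2021, 2379, 2738, 3097, 3455, 3814, 4172

j=1: r + 0k = 227.371 → ⌈·⌉ = 228
j=2: r + 1k = 585.954333… → ⌈·⌉ = 586
j=3: r + 2k = 944.537666… → ⌈·⌉ = 945
j=4: r + 3k = 1303.121 → ⌈·⌉ = 1304
j=5: r + 4k = 1661.704333… → ⌈·⌉ = 1662
j=6: r + 5k = 2020.287666… → ⌈·⌉ = 2021
j=7: r + 6k = 2378.871 → ⌈·⌉ = 2379
j=8: r + 7k = 2737.454333… → ⌈·⌉ = 2738
j=9: r + 8k = 3096.037666… → ⌈·⌉ = 3097
j=10: r + 9k = 3454.621 → ⌈·⌉ = 3455
j=11: r + 10k = 3813.204333… → ⌈·⌉ = 3814
j=12: r + 11k = 4171.787666… → ⌈·⌉ = 4172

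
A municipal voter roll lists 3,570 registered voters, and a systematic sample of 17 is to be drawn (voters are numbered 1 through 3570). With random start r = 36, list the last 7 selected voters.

2136, 2346, 2556, 2766, 2976, 3186, 3396

k = N/n = 3570/17 = 210
11th selection = 36 + 10×210 = 2136
12th: 2136 + 210 = 2346
13th: 2346 + 210 = 2556
14th: 2556 + 210 = 2766
15th: 2766 + 210 = 2976
16th: 2976 + 210 = 3186
17th: 3186 + 210 = 3396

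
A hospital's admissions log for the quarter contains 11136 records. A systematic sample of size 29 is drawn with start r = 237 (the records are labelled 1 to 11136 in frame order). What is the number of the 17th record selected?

k = 11136/29 = 384
17th selection = r + (17−1)·k = 237 + 16×384 = 237 + 6144 = 6381

6381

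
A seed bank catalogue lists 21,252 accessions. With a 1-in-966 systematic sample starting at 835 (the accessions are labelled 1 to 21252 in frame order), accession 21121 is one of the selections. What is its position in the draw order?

22

k = 966
position = (21121 − 835)/966 + 1 = 20286/966 + 1 = 21 + 1 = 22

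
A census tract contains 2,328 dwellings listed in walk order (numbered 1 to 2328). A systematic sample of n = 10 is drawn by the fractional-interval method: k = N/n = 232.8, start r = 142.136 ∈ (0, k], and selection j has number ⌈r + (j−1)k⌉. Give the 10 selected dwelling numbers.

143, 375, 608, 841, 1074, 1307, 1539, 1772, 2005, 2238

j=1: r + 0k = 142.136 → ⌈·⌉ = 143
j=2: r + 1k = 374.936 → ⌈·⌉ = 375
j=3: r + 2k = 607.736 → ⌈·⌉ = 608
j=4: r + 3k = 840.536 → ⌈·⌉ = 841
j=5: r + 4k = 1073.336 → ⌈·⌉ = 1074
j=6: r + 5k = 1306.136 → ⌈·⌉ = 1307
j=7: r + 6k = 1538.936 → ⌈·⌉ = 1539
j=8: r + 7k = 1771.736 → ⌈·⌉ = 1772
j=9: r + 8k = 2004.536 → ⌈·⌉ = 2005
j=10: r + 9k = 2237.336 → ⌈·⌉ = 2238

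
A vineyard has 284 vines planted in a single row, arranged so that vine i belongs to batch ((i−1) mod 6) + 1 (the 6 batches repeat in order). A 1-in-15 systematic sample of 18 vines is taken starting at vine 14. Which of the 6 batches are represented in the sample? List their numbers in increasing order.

2, 5

Consecutive selections differ by k = 15, so their batch numbers differ by 15 mod 6 = 3.
gcd(15, 6) = 3, so the sample visits 6/3 = 2 distinct residues mod 6.
Start 14 is batch 2; the batches hit are 2, 5.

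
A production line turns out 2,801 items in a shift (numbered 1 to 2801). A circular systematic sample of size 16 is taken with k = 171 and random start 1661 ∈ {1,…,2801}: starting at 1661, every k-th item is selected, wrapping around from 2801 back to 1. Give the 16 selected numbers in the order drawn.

1661, 1832, 2003, 2174, 2345, 2516, 2687, 57, 228, 399, 570, 741, 912, 1083, 1254, 1425

Selection 1: 1661
Selection 2: 1661 + 171 = 1832
Selection 3: 1832 + 171 = 2003
Selection 4: 2003 + 171 = 2174
Selection 5: 2174 + 171 = 2345
Selection 6: 2345 + 171 = 2516
Selection 7: 2516 + 171 = 2687
Selection 8: 2687 + 171 = 2858 → 2858 − 2801 = 57
Selection 9: 57 + 171 = 228
Selection 10: 228 + 171 = 399
Selection 11: 399 + 171 = 570
Selection 12: 570 + 171 = 741
Selection 13: 741 + 171 = 912
Selection 14: 912 + 171 = 1083
Selection 15: 1083 + 171 = 1254
Selection 16: 1254 + 171 = 1425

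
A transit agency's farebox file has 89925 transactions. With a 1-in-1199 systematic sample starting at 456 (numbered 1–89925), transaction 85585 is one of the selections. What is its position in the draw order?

k = 1199
position = (85585 − 456)/1199 + 1 = 85129/1199 + 1 = 71 + 1 = 72

72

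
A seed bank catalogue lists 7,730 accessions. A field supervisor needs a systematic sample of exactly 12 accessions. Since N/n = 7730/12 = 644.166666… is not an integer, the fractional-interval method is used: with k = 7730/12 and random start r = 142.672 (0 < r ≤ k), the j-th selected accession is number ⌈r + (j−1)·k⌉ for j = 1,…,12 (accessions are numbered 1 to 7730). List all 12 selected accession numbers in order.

143, 787, 1432, 2076, 2720, 3364, 4008, 4652, 5297, 5941, 6585, 7229

j=1: r + 0k = 142.672 → ⌈·⌉ = 143
j=2: r + 1k = 786.838666… → ⌈·⌉ = 787
j=3: r + 2k = 1431.005333… → ⌈·⌉ = 1432
j=4: r + 3k = 2075.172 → ⌈·⌉ = 2076
j=5: r + 4k = 2719.338666… → ⌈·⌉ = 2720
j=6: r + 5k = 3363.505333… → ⌈·⌉ = 3364
j=7: r + 6k = 4007.672 → ⌈·⌉ = 4008
j=8: r + 7k = 4651.838666… → ⌈·⌉ = 4652
j=9: r + 8k = 5296.005333… → ⌈·⌉ = 5297
j=10: r + 9k = 5940.172 → ⌈·⌉ = 5941
j=11: r + 10k = 6584.338666… → ⌈·⌉ = 6585
j=12: r + 11k = 7228.505333… → ⌈·⌉ = 7229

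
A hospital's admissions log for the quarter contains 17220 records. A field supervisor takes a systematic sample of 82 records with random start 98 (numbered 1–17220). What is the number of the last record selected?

k = 17220/82 = 210
82nd selection = r + (82−1)·k = 98 + 81×210 = 98 + 17010 = 17108

17108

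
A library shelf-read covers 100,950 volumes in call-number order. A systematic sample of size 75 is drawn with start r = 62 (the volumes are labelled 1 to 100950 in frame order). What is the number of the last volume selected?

k = 100950/75 = 1346
75th selection = r + (75−1)·k = 62 + 74×1346 = 62 + 99604 = 99666

99666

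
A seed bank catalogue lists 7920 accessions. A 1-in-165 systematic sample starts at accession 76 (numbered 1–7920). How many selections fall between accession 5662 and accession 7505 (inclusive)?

12

k = 165
First selection ≥ 5662: 76 + ⌈(5662−76)/165⌉·165 = 76 + 34×165 = 5686
Last selection ≤ 7505: 76 + ⌊(7505−76)/165⌋·165 = 76 + 45×165 = 7501
Count = 45 − 34 + 1 = 12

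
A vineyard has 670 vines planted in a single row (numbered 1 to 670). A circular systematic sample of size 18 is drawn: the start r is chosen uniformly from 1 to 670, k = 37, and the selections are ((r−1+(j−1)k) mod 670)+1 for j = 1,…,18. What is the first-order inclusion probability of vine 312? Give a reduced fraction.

For each position j, as r ranges over 1…670 the j-th selection hits every vine exactly once, so vine 312 is selected for exactly 18 of the 670 starts.
Inclusion probability = 18/670 = 9/335.

9/335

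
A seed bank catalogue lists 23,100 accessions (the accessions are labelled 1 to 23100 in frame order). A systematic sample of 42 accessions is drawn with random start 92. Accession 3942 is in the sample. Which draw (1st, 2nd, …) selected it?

k = 23100/42 = 550
position = (3942 − 92)/550 + 1 = 3850/550 + 1 = 7 + 1 = 8

8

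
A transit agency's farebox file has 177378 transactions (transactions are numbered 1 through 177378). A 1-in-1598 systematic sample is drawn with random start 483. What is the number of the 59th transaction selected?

k = 1598
59th selection = r + (59−1)·k = 483 + 58×1598 = 483 + 92684 = 93167

93167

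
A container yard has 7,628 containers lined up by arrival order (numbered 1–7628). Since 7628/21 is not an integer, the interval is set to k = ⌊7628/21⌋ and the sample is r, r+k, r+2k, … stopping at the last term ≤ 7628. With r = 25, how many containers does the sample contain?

k = ⌊7628/21⌋ = 363
Achieved size = ⌊(7628 − 25)/363⌋ + 1 = ⌊7603/363⌋ + 1 = 20 + 1 = 21
(last selection: 25 + 20×363 = 7285 ≤ 7628; next would be 7648 > 7628)

21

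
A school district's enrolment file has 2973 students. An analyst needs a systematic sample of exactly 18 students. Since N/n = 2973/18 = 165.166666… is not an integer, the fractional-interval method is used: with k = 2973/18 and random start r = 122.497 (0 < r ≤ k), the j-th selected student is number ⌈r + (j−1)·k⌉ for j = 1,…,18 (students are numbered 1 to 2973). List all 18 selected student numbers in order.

123, 288, 453, 618, 784, 949, 1114, 1279, 1444, 1609, 1775, 1940, 2105, 2270, 2435, 2600, 2766, 2931

j=1: r + 0k = 122.497 → ⌈·⌉ = 123
j=2: r + 1k = 287.663666… → ⌈·⌉ = 288
j=3: r + 2k = 452.830333… → ⌈·⌉ = 453
j=4: r + 3k = 617.997 → ⌈·⌉ = 618
j=5: r + 4k = 783.163666… → ⌈·⌉ = 784
j=6: r + 5k = 948.330333… → ⌈·⌉ = 949
j=7: r + 6k = 1113.497 → ⌈·⌉ = 1114
j=8: r + 7k = 1278.663666… → ⌈·⌉ = 1279
j=9: r + 8k = 1443.830333… → ⌈·⌉ = 1444
j=10: r + 9k = 1608.997 → ⌈·⌉ = 1609
j=11: r + 10k = 1774.163666… → ⌈·⌉ = 1775
j=12: r + 11k = 1939.330333… → ⌈·⌉ = 1940
j=13: r + 12k = 2104.497 → ⌈·⌉ = 2105
j=14: r + 13k = 2269.663666… → ⌈·⌉ = 2270
j=15: r + 14k = 2434.830333… → ⌈·⌉ = 2435
j=16: r + 15k = 2599.997 → ⌈·⌉ = 2600
j=17: r + 16k = 2765.163666… → ⌈·⌉ = 2766
j=18: r + 17k = 2930.330333… → ⌈·⌉ = 2931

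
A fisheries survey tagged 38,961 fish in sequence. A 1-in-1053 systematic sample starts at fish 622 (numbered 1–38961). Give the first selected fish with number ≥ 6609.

6940

k = 1053
Steps past start: ⌈(6609 − 622)/1053⌉ = ⌈5987/1053⌉ = 6
Selected fish: 622 + 6×1053 = 6940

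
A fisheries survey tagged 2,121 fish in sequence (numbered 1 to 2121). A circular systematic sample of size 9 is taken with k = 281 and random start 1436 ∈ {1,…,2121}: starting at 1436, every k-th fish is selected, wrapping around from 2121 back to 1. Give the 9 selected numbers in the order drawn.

Selection 1: 1436
Selection 2: 1436 + 281 = 1717
Selection 3: 1717 + 281 = 1998
Selection 4: 1998 + 281 = 2279 → 2279 − 2121 = 158
Selection 5: 158 + 281 = 439
Selection 6: 439 + 281 = 720
Selection 7: 720 + 281 = 1001
Selection 8: 1001 + 281 = 1282
Selection 9: 1282 + 281 = 1563

1436, 1717, 1998, 158, 439, 720, 1001, 1282, 1563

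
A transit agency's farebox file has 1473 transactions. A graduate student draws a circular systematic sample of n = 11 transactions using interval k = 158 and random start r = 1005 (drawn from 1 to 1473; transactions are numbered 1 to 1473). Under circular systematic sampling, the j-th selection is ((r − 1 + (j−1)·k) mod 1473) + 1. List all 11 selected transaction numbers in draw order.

Selection 1: 1005
Selection 2: 1005 + 158 = 1163
Selection 3: 1163 + 158 = 1321
Selection 4: 1321 + 158 = 1479 → 1479 − 1473 = 6
Selection 5: 6 + 158 = 164
Selection 6: 164 + 158 = 322
Selection 7: 322 + 158 = 480
Selection 8: 480 + 158 = 638
Selection 9: 638 + 158 = 796
Selection 10: 796 + 158 = 954
Selection 11: 954 + 158 = 1112

1005, 1163, 1321, 6, 164, 322, 480, 638, 796, 954, 1112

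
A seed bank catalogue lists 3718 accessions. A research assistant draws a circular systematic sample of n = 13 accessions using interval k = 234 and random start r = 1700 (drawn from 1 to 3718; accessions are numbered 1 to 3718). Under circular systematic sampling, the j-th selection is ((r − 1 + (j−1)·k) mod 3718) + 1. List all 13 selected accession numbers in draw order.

1700, 1934, 2168, 2402, 2636, 2870, 3104, 3338, 3572, 88, 322, 556, 790

Selection 1: 1700
Selection 2: 1700 + 234 = 1934
Selection 3: 1934 + 234 = 2168
Selection 4: 2168 + 234 = 2402
Selection 5: 2402 + 234 = 2636
Selection 6: 2636 + 234 = 2870
Selection 7: 2870 + 234 = 3104
Selection 8: 3104 + 234 = 3338
Selection 9: 3338 + 234 = 3572
Selection 10: 3572 + 234 = 3806 → 3806 − 3718 = 88
Selection 11: 88 + 234 = 322
Selection 12: 322 + 234 = 556
Selection 13: 556 + 234 = 790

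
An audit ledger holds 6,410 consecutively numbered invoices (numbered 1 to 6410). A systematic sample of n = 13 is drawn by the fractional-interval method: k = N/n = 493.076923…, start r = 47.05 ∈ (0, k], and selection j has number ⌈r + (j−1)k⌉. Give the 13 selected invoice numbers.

48, 541, 1034, 1527, 2020, 2513, 3006, 3499, 3992, 4485, 4978, 5471, 5964

j=1: r + 0k = 47.05 → ⌈·⌉ = 48
j=2: r + 1k = 540.126923… → ⌈·⌉ = 541
j=3: r + 2k = 1033.203846… → ⌈·⌉ = 1034
j=4: r + 3k = 1526.280769… → ⌈·⌉ = 1527
j=5: r + 4k = 2019.357692… → ⌈·⌉ = 2020
j=6: r + 5k = 2512.434615… → ⌈·⌉ = 2513
j=7: r + 6k = 3005.511538… → ⌈·⌉ = 3006
j=8: r + 7k = 3498.588461… → ⌈·⌉ = 3499
j=9: r + 8k = 3991.665384… → ⌈·⌉ = 3992
j=10: r + 9k = 4484.742307… → ⌈·⌉ = 4485
j=11: r + 10k = 4977.819230… → ⌈·⌉ = 4978
j=12: r + 11k = 5470.896153… → ⌈·⌉ = 5471
j=13: r + 12k = 5963.973076… → ⌈·⌉ = 5964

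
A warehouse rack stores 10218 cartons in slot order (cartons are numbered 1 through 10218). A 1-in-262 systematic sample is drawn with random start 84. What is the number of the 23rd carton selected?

5848

k = 262
23rd selection = r + (23−1)·k = 84 + 22×262 = 84 + 5764 = 5848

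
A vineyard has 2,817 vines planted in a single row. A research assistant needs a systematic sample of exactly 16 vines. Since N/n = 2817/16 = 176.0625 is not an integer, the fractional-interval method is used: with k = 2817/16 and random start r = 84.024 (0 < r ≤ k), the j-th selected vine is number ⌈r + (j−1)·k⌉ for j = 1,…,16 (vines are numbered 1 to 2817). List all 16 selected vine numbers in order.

85, 261, 437, 613, 789, 965, 1141, 1317, 1493, 1669, 1845, 2021, 2197, 2373, 2549, 2725

j=1: r + 0k = 84.024 → ⌈·⌉ = 85
j=2: r + 1k = 260.0865 → ⌈·⌉ = 261
j=3: r + 2k = 436.149 → ⌈·⌉ = 437
j=4: r + 3k = 612.2115 → ⌈·⌉ = 613
j=5: r + 4k = 788.274 → ⌈·⌉ = 789
j=6: r + 5k = 964.3365 → ⌈·⌉ = 965
j=7: r + 6k = 1140.399 → ⌈·⌉ = 1141
j=8: r + 7k = 1316.4615 → ⌈·⌉ = 1317
j=9: r + 8k = 1492.524 → ⌈·⌉ = 1493
j=10: r + 9k = 1668.5865 → ⌈·⌉ = 1669
j=11: r + 10k = 1844.649 → ⌈·⌉ = 1845
j=12: r + 11k = 2020.7115 → ⌈·⌉ = 2021
j=13: r + 12k = 2196.774 → ⌈·⌉ = 2197
j=14: r + 13k = 2372.8365 → ⌈·⌉ = 2373
j=15: r + 14k = 2548.899 → ⌈·⌉ = 2549
j=16: r + 15k = 2724.9615 → ⌈·⌉ = 2725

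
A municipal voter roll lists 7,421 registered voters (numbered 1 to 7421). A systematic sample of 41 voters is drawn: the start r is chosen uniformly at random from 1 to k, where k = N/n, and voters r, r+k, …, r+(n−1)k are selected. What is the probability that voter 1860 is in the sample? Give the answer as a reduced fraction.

k = 7421/41 = 181.
Voter 1860 is selected iff r ≡ 1860 (mod 181); exactly one such r in {1,…,181}.
Inclusion probability = 1/181.

1/181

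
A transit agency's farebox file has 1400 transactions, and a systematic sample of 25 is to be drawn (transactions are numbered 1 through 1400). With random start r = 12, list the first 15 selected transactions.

k = N/n = 1400/25 = 56
transaction 1: 12
transaction 2: 12 + 56 = 68
transaction 3: 68 + 56 = 124
transaction 4: 124 + 56 = 180
transaction 5: 180 + 56 = 236
transaction 6: 236 + 56 = 292
transaction 7: 292 + 56 = 348
transaction 8: 348 + 56 = 404
transaction 9: 404 + 56 = 460
transaction 10: 460 + 56 = 516
transaction 11: 516 + 56 = 572
transaction 12: 572 + 56 = 628
transaction 13: 628 + 56 = 684
transaction 14: 684 + 56 = 740
transaction 15: 740 + 56 = 796

12, 68, 124, 180, 236, 292, 348, 404, 460, 516, 572, 628, 684, 740, 796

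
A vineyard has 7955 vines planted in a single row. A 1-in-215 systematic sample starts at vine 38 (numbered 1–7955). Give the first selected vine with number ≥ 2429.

k = 215
Steps past start: ⌈(2429 − 38)/215⌉ = ⌈2391/215⌉ = 12
Selected vine: 38 + 12×215 = 2618

2618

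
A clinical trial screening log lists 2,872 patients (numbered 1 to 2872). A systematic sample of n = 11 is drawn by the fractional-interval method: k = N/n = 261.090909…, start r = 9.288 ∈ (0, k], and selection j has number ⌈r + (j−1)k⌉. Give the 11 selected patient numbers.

10, 271, 532, 793, 1054, 1315, 1576, 1837, 2099, 2360, 2621

j=1: r + 0k = 9.288 → ⌈·⌉ = 10
j=2: r + 1k = 270.378909… → ⌈·⌉ = 271
j=3: r + 2k = 531.469818… → ⌈·⌉ = 532
j=4: r + 3k = 792.560727… → ⌈·⌉ = 793
j=5: r + 4k = 1053.651636… → ⌈·⌉ = 1054
j=6: r + 5k = 1314.742545… → ⌈·⌉ = 1315
j=7: r + 6k = 1575.833454… → ⌈·⌉ = 1576
j=8: r + 7k = 1836.924363… → ⌈·⌉ = 1837
j=9: r + 8k = 2098.015272… → ⌈·⌉ = 2099
j=10: r + 9k = 2359.106181… → ⌈·⌉ = 2360
j=11: r + 10k = 2620.197090… → ⌈·⌉ = 2621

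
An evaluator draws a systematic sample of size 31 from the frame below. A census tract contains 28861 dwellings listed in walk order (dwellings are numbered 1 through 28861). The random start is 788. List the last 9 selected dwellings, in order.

21270, 22201, 23132, 24063, 24994, 25925, 26856, 27787, 28718

k = N/n = 28861/31 = 931
23rd selection = 788 + 22×931 = 21270
24th: 21270 + 931 = 22201
25th: 22201 + 931 = 23132
26th: 23132 + 931 = 24063
27th: 24063 + 931 = 24994
28th: 24994 + 931 = 25925
29th: 25925 + 931 = 26856
30th: 26856 + 931 = 27787
31st: 27787 + 931 = 28718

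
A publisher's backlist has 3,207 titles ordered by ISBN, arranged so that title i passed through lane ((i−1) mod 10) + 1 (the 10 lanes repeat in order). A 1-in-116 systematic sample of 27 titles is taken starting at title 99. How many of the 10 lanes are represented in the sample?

Consecutive selections differ by k = 116, so their lane numbers differ by 116 mod 10 = 6.
gcd(116, 10) = 2, so the sample visits 10/2 = 5 distinct residues mod 10.
Start 99 is lane 9; the lanes hit are 1, 3, 5, 7, 9.

5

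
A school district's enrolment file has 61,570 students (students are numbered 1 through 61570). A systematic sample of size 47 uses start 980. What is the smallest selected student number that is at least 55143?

k = 61570/47 = 1310
Steps past start: ⌈(55143 − 980)/1310⌉ = ⌈54163/1310⌉ = 42
Selected student: 980 + 42×1310 = 56000

56000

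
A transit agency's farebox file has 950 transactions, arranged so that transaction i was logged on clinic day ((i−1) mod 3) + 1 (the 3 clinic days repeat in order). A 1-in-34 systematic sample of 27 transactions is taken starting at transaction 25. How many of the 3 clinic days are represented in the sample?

3

Consecutive selections differ by k = 34, so their clinic day numbers differ by 34 mod 3 = 1.
gcd(34, 3) = 1, so the sample visits 3/1 = 3 distinct residues mod 3.
Start 25 is clinic day 1; the clinic days hit are 1, 2, 3.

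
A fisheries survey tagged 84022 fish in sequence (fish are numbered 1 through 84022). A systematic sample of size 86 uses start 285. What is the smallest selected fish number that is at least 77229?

k = 84022/86 = 977
Steps past start: ⌈(77229 − 285)/977⌉ = ⌈76944/977⌉ = 79
Selected fish: 285 + 79×977 = 77468

77468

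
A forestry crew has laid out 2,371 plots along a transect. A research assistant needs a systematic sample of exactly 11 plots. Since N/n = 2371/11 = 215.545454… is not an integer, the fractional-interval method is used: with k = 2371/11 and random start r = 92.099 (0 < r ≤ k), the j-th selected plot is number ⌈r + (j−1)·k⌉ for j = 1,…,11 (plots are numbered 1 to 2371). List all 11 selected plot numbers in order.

93, 308, 524, 739, 955, 1170, 1386, 1601, 1817, 2033, 2248

j=1: r + 0k = 92.099 → ⌈·⌉ = 93
j=2: r + 1k = 307.644454… → ⌈·⌉ = 308
j=3: r + 2k = 523.189909… → ⌈·⌉ = 524
j=4: r + 3k = 738.735363… → ⌈·⌉ = 739
j=5: r + 4k = 954.280818… → ⌈·⌉ = 955
j=6: r + 5k = 1169.826272… → ⌈·⌉ = 1170
j=7: r + 6k = 1385.371727… → ⌈·⌉ = 1386
j=8: r + 7k = 1600.917181… → ⌈·⌉ = 1601
j=9: r + 8k = 1816.462636… → ⌈·⌉ = 1817
j=10: r + 9k = 2032.008090… → ⌈·⌉ = 2033
j=11: r + 10k = 2247.553545… → ⌈·⌉ = 2248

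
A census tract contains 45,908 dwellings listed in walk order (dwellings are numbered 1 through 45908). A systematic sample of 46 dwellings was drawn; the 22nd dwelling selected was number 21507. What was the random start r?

549

k = 45908/46 = 998
r = 21507 − (22−1)×998 = 21507 − 20958 = 549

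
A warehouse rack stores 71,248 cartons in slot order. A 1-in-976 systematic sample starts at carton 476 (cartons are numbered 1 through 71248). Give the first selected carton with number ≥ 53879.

k = 976
Steps past start: ⌈(53879 − 476)/976⌉ = ⌈53403/976⌉ = 55
Selected carton: 476 + 55×976 = 54156

54156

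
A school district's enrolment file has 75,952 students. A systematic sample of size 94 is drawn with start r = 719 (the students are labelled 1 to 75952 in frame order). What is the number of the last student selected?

75863

k = 75952/94 = 808
94th selection = r + (94−1)·k = 719 + 93×808 = 719 + 75144 = 75863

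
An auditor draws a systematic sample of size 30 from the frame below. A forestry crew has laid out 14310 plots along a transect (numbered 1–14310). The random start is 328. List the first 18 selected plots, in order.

k = N/n = 14310/30 = 477
plot 1: 328
plot 2: 328 + 477 = 805
plot 3: 805 + 477 = 1282
plot 4: 1282 + 477 = 1759
plot 5: 1759 + 477 = 2236
plot 6: 2236 + 477 = 2713
plot 7: 2713 + 477 = 3190
plot 8: 3190 + 477 = 3667
plot 9: 3667 + 477 = 4144
plot 10: 4144 + 477 = 4621
plot 11: 4621 + 477 = 5098
plot 12: 5098 + 477 = 5575
plot 13: 5575 + 477 = 6052
plot 14: 6052 + 477 = 6529
plot 15: 6529 + 477 = 7006
plot 16: 7006 + 477 = 7483
plot 17: 7483 + 477 = 7960
plot 18: 7960 + 477 = 8437

328, 805, 1282, 1759, 2236, 2713, 3190, 3667, 4144, 4621, 5098, 5575, 6052, 6529, 7006, 7483, 7960, 8437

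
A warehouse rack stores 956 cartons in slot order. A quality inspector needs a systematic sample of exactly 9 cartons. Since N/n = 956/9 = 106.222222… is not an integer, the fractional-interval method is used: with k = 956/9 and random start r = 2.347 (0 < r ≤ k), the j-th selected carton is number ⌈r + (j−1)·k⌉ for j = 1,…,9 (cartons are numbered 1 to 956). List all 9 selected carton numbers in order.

3, 109, 215, 322, 428, 534, 640, 746, 853

j=1: r + 0k = 2.347 → ⌈·⌉ = 3
j=2: r + 1k = 108.569222… → ⌈·⌉ = 109
j=3: r + 2k = 214.791444… → ⌈·⌉ = 215
j=4: r + 3k = 321.013666… → ⌈·⌉ = 322
j=5: r + 4k = 427.235888… → ⌈·⌉ = 428
j=6: r + 5k = 533.458111… → ⌈·⌉ = 534
j=7: r + 6k = 639.680333… → ⌈·⌉ = 640
j=8: r + 7k = 745.902555… → ⌈·⌉ = 746
j=9: r + 8k = 852.124777… → ⌈·⌉ = 853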